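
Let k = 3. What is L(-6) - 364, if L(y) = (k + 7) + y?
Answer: -360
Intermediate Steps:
L(y) = 10 + y (L(y) = (3 + 7) + y = 10 + y)
L(-6) - 364 = (10 - 6) - 364 = 4 - 364 = -360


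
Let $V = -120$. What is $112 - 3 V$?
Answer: $472$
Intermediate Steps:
$112 - 3 V = 112 - -360 = 112 + 360 = 472$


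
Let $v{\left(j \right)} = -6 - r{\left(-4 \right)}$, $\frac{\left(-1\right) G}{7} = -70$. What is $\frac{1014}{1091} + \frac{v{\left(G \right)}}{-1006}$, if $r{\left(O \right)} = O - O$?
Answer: $\frac{513315}{548773} \approx 0.93539$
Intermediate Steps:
$G = 490$ ($G = \left(-7\right) \left(-70\right) = 490$)
$r{\left(O \right)} = 0$
$v{\left(j \right)} = -6$ ($v{\left(j \right)} = -6 - 0 = -6 + 0 = -6$)
$\frac{1014}{1091} + \frac{v{\left(G \right)}}{-1006} = \frac{1014}{1091} - \frac{6}{-1006} = 1014 \cdot \frac{1}{1091} - - \frac{3}{503} = \frac{1014}{1091} + \frac{3}{503} = \frac{513315}{548773}$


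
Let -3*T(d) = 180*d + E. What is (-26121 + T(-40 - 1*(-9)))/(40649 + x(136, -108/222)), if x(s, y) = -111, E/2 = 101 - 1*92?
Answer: -24267/40538 ≈ -0.59862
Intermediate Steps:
E = 18 (E = 2*(101 - 1*92) = 2*(101 - 92) = 2*9 = 18)
T(d) = -6 - 60*d (T(d) = -(180*d + 18)/3 = -(18 + 180*d)/3 = -6 - 60*d)
(-26121 + T(-40 - 1*(-9)))/(40649 + x(136, -108/222)) = (-26121 + (-6 - 60*(-40 - 1*(-9))))/(40649 - 111) = (-26121 + (-6 - 60*(-40 + 9)))/40538 = (-26121 + (-6 - 60*(-31)))*(1/40538) = (-26121 + (-6 + 1860))*(1/40538) = (-26121 + 1854)*(1/40538) = -24267*1/40538 = -24267/40538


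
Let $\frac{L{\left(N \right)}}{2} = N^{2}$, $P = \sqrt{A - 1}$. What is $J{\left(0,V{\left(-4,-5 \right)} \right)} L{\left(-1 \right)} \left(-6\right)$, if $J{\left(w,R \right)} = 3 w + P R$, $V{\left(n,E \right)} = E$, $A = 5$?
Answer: $120$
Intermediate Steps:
$P = 2$ ($P = \sqrt{5 - 1} = \sqrt{4} = 2$)
$J{\left(w,R \right)} = 2 R + 3 w$ ($J{\left(w,R \right)} = 3 w + 2 R = 2 R + 3 w$)
$L{\left(N \right)} = 2 N^{2}$
$J{\left(0,V{\left(-4,-5 \right)} \right)} L{\left(-1 \right)} \left(-6\right) = \left(2 \left(-5\right) + 3 \cdot 0\right) 2 \left(-1\right)^{2} \left(-6\right) = \left(-10 + 0\right) 2 \cdot 1 \left(-6\right) = \left(-10\right) 2 \left(-6\right) = \left(-20\right) \left(-6\right) = 120$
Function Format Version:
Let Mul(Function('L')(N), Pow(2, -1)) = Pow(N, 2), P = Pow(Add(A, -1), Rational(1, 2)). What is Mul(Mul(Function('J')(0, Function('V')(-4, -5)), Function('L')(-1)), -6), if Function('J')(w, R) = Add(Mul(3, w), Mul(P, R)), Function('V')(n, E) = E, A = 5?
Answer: 120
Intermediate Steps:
P = 2 (P = Pow(Add(5, -1), Rational(1, 2)) = Pow(4, Rational(1, 2)) = 2)
Function('J')(w, R) = Add(Mul(2, R), Mul(3, w)) (Function('J')(w, R) = Add(Mul(3, w), Mul(2, R)) = Add(Mul(2, R), Mul(3, w)))
Function('L')(N) = Mul(2, Pow(N, 2))
Mul(Mul(Function('J')(0, Function('V')(-4, -5)), Function('L')(-1)), -6) = Mul(Mul(Add(Mul(2, -5), Mul(3, 0)), Mul(2, Pow(-1, 2))), -6) = Mul(Mul(Add(-10, 0), Mul(2, 1)), -6) = Mul(Mul(-10, 2), -6) = Mul(-20, -6) = 120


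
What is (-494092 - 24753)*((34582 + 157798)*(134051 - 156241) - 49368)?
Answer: 2214929364748960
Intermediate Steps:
(-494092 - 24753)*((34582 + 157798)*(134051 - 156241) - 49368) = -518845*(192380*(-22190) - 49368) = -518845*(-4268912200 - 49368) = -518845*(-4268961568) = 2214929364748960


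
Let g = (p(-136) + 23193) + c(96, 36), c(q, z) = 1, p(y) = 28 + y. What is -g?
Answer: -23086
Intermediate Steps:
g = 23086 (g = ((28 - 136) + 23193) + 1 = (-108 + 23193) + 1 = 23085 + 1 = 23086)
-g = -1*23086 = -23086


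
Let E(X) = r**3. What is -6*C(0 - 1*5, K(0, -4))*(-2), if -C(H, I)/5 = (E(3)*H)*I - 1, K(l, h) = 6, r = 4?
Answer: 115260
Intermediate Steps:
E(X) = 64 (E(X) = 4**3 = 64)
C(H, I) = 5 - 320*H*I (C(H, I) = -5*((64*H)*I - 1) = -5*(64*H*I - 1) = -5*(-1 + 64*H*I) = 5 - 320*H*I)
-6*C(0 - 1*5, K(0, -4))*(-2) = -6*(5 - 320*(0 - 1*5)*6)*(-2) = -6*(5 - 320*(0 - 5)*6)*(-2) = -6*(5 - 320*(-5)*6)*(-2) = -6*(5 + 9600)*(-2) = -6*9605*(-2) = -57630*(-2) = 115260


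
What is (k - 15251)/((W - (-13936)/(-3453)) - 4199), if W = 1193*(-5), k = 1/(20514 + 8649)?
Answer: 127981103428/85326631597 ≈ 1.4999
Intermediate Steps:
k = 1/29163 ≈ 3.4290e-5
W = -5965
(k - 15251)/((W - (-13936)/(-3453)) - 4199) = (1/29163 - 15251)/((-5965 - (-13936)/(-3453)) - 4199) = -444764912/(29163*((-5965 - (-13936)*(-1)/3453) - 4199)) = -444764912/(29163*((-5965 - 1*13936/3453) - 4199)) = -444764912/(29163*((-5965 - 13936/3453) - 4199)) = -444764912/(29163*(-20611081/3453 - 4199)) = -444764912/(29163*(-35110228/3453)) = -444764912/29163*(-3453/35110228) = 127981103428/85326631597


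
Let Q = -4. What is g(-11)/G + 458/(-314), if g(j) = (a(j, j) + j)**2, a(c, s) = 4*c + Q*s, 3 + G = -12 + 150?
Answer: -11918/21195 ≈ -0.56230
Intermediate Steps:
G = 135 (G = -3 + (-12 + 150) = -3 + 138 = 135)
a(c, s) = -4*s + 4*c (a(c, s) = 4*c - 4*s = -4*s + 4*c)
g(j) = j**2 (g(j) = ((-4*j + 4*j) + j)**2 = (0 + j)**2 = j**2)
g(-11)/G + 458/(-314) = (-11)**2/135 + 458/(-314) = 121*(1/135) + 458*(-1/314) = 121/135 - 229/157 = -11918/21195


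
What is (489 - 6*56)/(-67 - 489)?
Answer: -153/556 ≈ -0.27518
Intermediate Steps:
(489 - 6*56)/(-67 - 489) = (489 - 336)/(-556) = 153*(-1/556) = -153/556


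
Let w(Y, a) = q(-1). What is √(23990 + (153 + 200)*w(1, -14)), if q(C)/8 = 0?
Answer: √23990 ≈ 154.89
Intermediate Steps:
q(C) = 0 (q(C) = 8*0 = 0)
w(Y, a) = 0
√(23990 + (153 + 200)*w(1, -14)) = √(23990 + (153 + 200)*0) = √(23990 + 353*0) = √(23990 + 0) = √23990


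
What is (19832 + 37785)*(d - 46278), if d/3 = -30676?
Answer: -7968776802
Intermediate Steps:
d = -92028 (d = 3*(-30676) = -92028)
(19832 + 37785)*(d - 46278) = (19832 + 37785)*(-92028 - 46278) = 57617*(-138306) = -7968776802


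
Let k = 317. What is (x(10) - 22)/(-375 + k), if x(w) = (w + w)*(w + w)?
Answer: -189/29 ≈ -6.5172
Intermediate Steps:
x(w) = 4*w² (x(w) = (2*w)*(2*w) = 4*w²)
(x(10) - 22)/(-375 + k) = (4*10² - 22)/(-375 + 317) = (4*100 - 22)/(-58) = (400 - 22)*(-1/58) = 378*(-1/58) = -189/29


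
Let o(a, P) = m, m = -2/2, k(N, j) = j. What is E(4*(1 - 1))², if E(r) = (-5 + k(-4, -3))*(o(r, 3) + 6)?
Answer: 1600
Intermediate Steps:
m = -1 (m = -2*½ = -1)
o(a, P) = -1
E(r) = -40 (E(r) = (-5 - 3)*(-1 + 6) = -8*5 = -40)
E(4*(1 - 1))² = (-40)² = 1600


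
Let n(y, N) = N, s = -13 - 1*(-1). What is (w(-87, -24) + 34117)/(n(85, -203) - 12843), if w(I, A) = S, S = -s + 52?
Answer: -34181/13046 ≈ -2.6200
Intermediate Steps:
s = -12 (s = -13 + 1 = -12)
S = 64 (S = -1*(-12) + 52 = 12 + 52 = 64)
w(I, A) = 64
(w(-87, -24) + 34117)/(n(85, -203) - 12843) = (64 + 34117)/(-203 - 12843) = 34181/(-13046) = 34181*(-1/13046) = -34181/13046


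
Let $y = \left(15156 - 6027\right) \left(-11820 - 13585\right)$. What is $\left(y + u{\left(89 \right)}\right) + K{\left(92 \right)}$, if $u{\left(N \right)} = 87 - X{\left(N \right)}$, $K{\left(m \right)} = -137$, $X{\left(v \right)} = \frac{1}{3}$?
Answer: $- \frac{695766886}{3} \approx -2.3192 \cdot 10^{8}$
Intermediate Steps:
$X{\left(v \right)} = \frac{1}{3}$
$u{\left(N \right)} = \frac{260}{3}$ ($u{\left(N \right)} = 87 - \frac{1}{3} = \frac{260}{3}$)
$y = -231922245$ ($y = 9129 \left(-25405\right) = -231922245$)
$\left(y + u{\left(89 \right)}\right) + K{\left(92 \right)} = \left(-231922245 + \frac{260}{3}\right) - 137 = - \frac{695766475}{3} - 137 = - \frac{695766886}{3}$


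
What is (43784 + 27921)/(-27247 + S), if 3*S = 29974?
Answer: -215115/51767 ≈ -4.1554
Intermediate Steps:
S = 29974/3 (S = (⅓)*29974 = 29974/3 ≈ 9991.3)
(43784 + 27921)/(-27247 + S) = (43784 + 27921)/(-27247 + 29974/3) = 71705/(-51767/3) = 71705*(-3/51767) = -215115/51767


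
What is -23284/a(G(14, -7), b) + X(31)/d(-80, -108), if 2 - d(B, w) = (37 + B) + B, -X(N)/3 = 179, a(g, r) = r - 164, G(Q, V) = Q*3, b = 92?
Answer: 717959/2250 ≈ 319.09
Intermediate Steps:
G(Q, V) = 3*Q
a(g, r) = -164 + r
X(N) = -537 (X(N) = -3*179 = -537)
d(B, w) = -35 - 2*B (d(B, w) = 2 - ((37 + B) + B) = 2 - (37 + 2*B) = 2 + (-37 - 2*B) = -35 - 2*B)
-23284/a(G(14, -7), b) + X(31)/d(-80, -108) = -23284/(-164 + 92) - 537/(-35 - 2*(-80)) = -23284/(-72) - 537/(-35 + 160) = -23284*(-1/72) - 537/125 = 5821/18 - 537*1/125 = 5821/18 - 537/125 = 717959/2250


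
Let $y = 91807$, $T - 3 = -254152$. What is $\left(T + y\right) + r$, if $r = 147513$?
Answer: $-14829$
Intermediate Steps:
$T = -254149$ ($T = 3 - 254152 = -254149$)
$\left(T + y\right) + r = \left(-254149 + 91807\right) + 147513 = -162342 + 147513 = -14829$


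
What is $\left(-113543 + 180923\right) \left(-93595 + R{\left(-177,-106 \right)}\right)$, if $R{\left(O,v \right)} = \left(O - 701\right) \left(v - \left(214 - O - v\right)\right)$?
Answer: $29366831820$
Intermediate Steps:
$R{\left(O,v \right)} = \left(-701 + O\right) \left(-214 + O + 2 v\right)$ ($R{\left(O,v \right)} = \left(-701 + O\right) \left(v + \left(-214 + O + v\right)\right) = \left(-701 + O\right) \left(-214 + O + 2 v\right)$)
$\left(-113543 + 180923\right) \left(-93595 + R{\left(-177,-106 \right)}\right) = \left(-113543 + 180923\right) \left(-93595 + \left(150014 + \left(-177\right)^{2} - -148612 - -161955 + 2 \left(-177\right) \left(-106\right)\right)\right) = 67380 \left(-93595 + \left(150014 + 31329 + 148612 + 161955 + 37524\right)\right) = 67380 \left(-93595 + 529434\right) = 67380 \cdot 435839 = 29366831820$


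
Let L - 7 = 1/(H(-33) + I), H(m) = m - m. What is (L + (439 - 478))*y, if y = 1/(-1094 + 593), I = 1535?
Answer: 16373/256345 ≈ 0.063871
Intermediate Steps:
H(m) = 0
y = -1/501 (y = 1/(-501) = -1/501 ≈ -0.0019960)
L = 10746/1535 (L = 7 + 1/(0 + 1535) = 7 + 1/1535 = 10746/1535 ≈ 7.0006)
(L + (439 - 478))*y = (10746/1535 + (439 - 478))*(-1/501) = (10746/1535 - 39)*(-1/501) = -49119/1535*(-1/501) = 16373/256345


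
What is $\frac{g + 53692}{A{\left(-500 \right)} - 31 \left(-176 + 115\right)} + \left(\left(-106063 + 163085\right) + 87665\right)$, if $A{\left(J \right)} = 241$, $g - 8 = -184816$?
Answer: $\frac{77085392}{533} \approx 1.4463 \cdot 10^{5}$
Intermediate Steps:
$g = -184808$ ($g = 8 - 184816 = -184808$)
$\frac{g + 53692}{A{\left(-500 \right)} - 31 \left(-176 + 115\right)} + \left(\left(-106063 + 163085\right) + 87665\right) = \frac{-184808 + 53692}{241 - 31 \left(-176 + 115\right)} + \left(\left(-106063 + 163085\right) + 87665\right) = - \frac{131116}{241 - -1891} + \left(57022 + 87665\right) = - \frac{131116}{241 + 1891} + 144687 = - \frac{131116}{2132} + 144687 = \left(-131116\right) \frac{1}{2132} + 144687 = - \frac{32779}{533} + 144687 = \frac{77085392}{533}$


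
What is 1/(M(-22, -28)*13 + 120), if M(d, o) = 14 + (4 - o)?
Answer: 1/718 ≈ 0.0013928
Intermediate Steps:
M(d, o) = 18 - o
1/(M(-22, -28)*13 + 120) = 1/((18 - 1*(-28))*13 + 120) = 1/((18 + 28)*13 + 120) = 1/(46*13 + 120) = 1/(598 + 120) = 1/718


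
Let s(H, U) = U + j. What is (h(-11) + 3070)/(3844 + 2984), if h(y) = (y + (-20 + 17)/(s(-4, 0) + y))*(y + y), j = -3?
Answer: 7717/15932 ≈ 0.48437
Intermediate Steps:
s(H, U) = -3 + U (s(H, U) = U - 3 = -3 + U)
h(y) = 2*y*(y - 3/(-3 + y)) (h(y) = (y + (-20 + 17)/((-3 + 0) + y))*(y + y) = (y - 3/(-3 + y))*(2*y) = 2*y*(y - 3/(-3 + y)))
(h(-11) + 3070)/(3844 + 2984) = (2*(-11)*(-3 + (-11)² - 3*(-11))/(-3 - 11) + 3070)/(3844 + 2984) = (2*(-11)*(-3 + 121 + 33)/(-14) + 3070)/6828 = (2*(-11)*(-1/14)*151 + 3070)*(1/6828) = (1661/7 + 3070)*(1/6828) = (23151/7)*(1/6828) = 7717/15932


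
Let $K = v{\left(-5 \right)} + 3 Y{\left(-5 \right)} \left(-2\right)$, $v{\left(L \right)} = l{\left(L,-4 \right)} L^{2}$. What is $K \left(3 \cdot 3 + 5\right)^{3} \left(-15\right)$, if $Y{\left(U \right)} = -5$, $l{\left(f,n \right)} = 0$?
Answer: $-1234800$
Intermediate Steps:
$v{\left(L \right)} = 0$ ($v{\left(L \right)} = 0 L^{2} = 0$)
$K = 30$ ($K = 0 + 3 \left(\left(-5\right) \left(-2\right)\right) = 0 + 3 \cdot 10 = 0 + 30 = 30$)
$K \left(3 \cdot 3 + 5\right)^{3} \left(-15\right) = 30 \left(3 \cdot 3 + 5\right)^{3} \left(-15\right) = 30 \left(9 + 5\right)^{3} \left(-15\right) = 30 \cdot 14^{3} \left(-15\right) = 30 \cdot 2744 \left(-15\right) = 82320 \left(-15\right) = -1234800$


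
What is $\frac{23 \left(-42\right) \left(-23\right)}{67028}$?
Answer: $\frac{11109}{33514} \approx 0.33147$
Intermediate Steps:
$\frac{23 \left(-42\right) \left(-23\right)}{67028} = \left(-966\right) \left(-23\right) \frac{1}{67028} = 22218 \cdot \frac{1}{67028} = \frac{11109}{33514}$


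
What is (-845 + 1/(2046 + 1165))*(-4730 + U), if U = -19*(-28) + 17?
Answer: 11344282214/3211 ≈ 3.5329e+6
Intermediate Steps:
U = 549 (U = 532 + 17 = 549)
(-845 + 1/(2046 + 1165))*(-4730 + U) = (-845 + 1/(2046 + 1165))*(-4730 + 549) = (-845 + 1/3211)*(-4181) = -2713294/3211*(-4181) = 11344282214/3211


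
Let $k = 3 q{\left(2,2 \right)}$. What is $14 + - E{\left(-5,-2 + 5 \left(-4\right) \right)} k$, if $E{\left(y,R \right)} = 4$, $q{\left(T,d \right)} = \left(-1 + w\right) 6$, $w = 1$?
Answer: $14$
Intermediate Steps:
$q{\left(T,d \right)} = 0$ ($q{\left(T,d \right)} = \left(-1 + 1\right) 6 = 0 \cdot 6 = 0$)
$k = 0$ ($k = 3 \cdot 0 = 0$)
$14 + - E{\left(-5,-2 + 5 \left(-4\right) \right)} k = 14 + \left(-1\right) 4 \cdot 0 = 14 - 0 = 14 + 0 = 14$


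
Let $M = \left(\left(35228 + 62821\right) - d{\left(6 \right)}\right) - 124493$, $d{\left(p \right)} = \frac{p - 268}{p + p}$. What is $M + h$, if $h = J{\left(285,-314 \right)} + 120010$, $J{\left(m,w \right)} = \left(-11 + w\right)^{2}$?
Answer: $\frac{1195277}{6} \approx 1.9921 \cdot 10^{5}$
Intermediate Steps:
$d{\left(p \right)} = \frac{-268 + p}{2 p}$
$M = - \frac{158533}{6}$ ($M = \left(\left(35228 + 62821\right) - \frac{-268 + 6}{2 \cdot 6}\right) - 124493 = \left(98049 - \frac{1}{2} \cdot \frac{1}{6} \left(-262\right)\right) - 124493 = \left(98049 - - \frac{131}{6}\right) - 124493 = \left(98049 + \frac{131}{6}\right) - 124493 = \frac{588425}{6} - 124493 = - \frac{158533}{6} \approx -26422.0$)
$h = 225635$ ($h = \left(-11 - 314\right)^{2} + 120010 = \left(-325\right)^{2} + 120010 = 105625 + 120010 = 225635$)
$M + h = - \frac{158533}{6} + 225635 = \frac{1195277}{6}$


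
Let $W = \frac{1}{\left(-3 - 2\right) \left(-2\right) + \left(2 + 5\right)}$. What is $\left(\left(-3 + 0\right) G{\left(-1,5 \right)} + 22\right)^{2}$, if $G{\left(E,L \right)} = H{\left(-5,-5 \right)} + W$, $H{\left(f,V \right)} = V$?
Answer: $\frac{391876}{289} \approx 1356.0$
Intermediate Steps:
$W = \frac{1}{17}$ ($W = \frac{1}{\left(-5\right) \left(-2\right) + 7} = \frac{1}{10 + 7} = \frac{1}{17} \approx 0.058824$)
$G{\left(E,L \right)} = - \frac{84}{17}$ ($G{\left(E,L \right)} = -5 + \frac{1}{17} = - \frac{84}{17}$)
$\left(\left(-3 + 0\right) G{\left(-1,5 \right)} + 22\right)^{2} = \left(\left(-3 + 0\right) \left(- \frac{84}{17}\right) + 22\right)^{2} = \left(\left(-3\right) \left(- \frac{84}{17}\right) + 22\right)^{2} = \left(\frac{252}{17} + 22\right)^{2} = \left(\frac{626}{17}\right)^{2} = \frac{391876}{289}$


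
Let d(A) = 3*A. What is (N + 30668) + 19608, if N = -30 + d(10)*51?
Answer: 51776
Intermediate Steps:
N = 1500 (N = -30 + (3*10)*51 = -30 + 30*51 = -30 + 1530 = 1500)
(N + 30668) + 19608 = (1500 + 30668) + 19608 = 32168 + 19608 = 51776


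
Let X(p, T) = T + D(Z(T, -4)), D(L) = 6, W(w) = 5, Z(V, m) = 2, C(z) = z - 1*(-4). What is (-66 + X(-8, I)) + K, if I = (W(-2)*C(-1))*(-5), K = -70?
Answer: -205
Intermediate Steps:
C(z) = 4 + z (C(z) = z + 4 = 4 + z)
I = -75 (I = (5*(4 - 1))*(-5) = (5*3)*(-5) = 15*(-5) = -75)
X(p, T) = 6 + T (X(p, T) = T + 6 = 6 + T)
(-66 + X(-8, I)) + K = (-66 + (6 - 75)) - 70 = (-66 - 69) - 70 = -135 - 70 = -205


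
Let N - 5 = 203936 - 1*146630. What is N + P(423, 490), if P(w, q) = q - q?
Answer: 57311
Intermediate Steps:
P(w, q) = 0
N = 57311 (N = 5 + (203936 - 1*146630) = 5 + (203936 - 146630) = 5 + 57306 = 57311)
N + P(423, 490) = 57311 + 0 = 57311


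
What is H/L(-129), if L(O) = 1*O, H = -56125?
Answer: 56125/129 ≈ 435.08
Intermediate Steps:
L(O) = O
H/L(-129) = -56125/(-129) = -56125*(-1/129) = 56125/129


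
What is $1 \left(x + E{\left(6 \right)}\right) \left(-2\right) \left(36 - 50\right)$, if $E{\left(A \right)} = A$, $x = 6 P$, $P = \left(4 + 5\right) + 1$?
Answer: $1848$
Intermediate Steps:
$P = 10$ ($P = 9 + 1 = 10$)
$x = 60$ ($x = 6 \cdot 10 = 60$)
$1 \left(x + E{\left(6 \right)}\right) \left(-2\right) \left(36 - 50\right) = 1 \left(60 + 6\right) \left(-2\right) \left(36 - 50\right) = 1 \cdot 66 \left(-2\right) \left(-14\right) = 1 \left(-132\right) \left(-14\right) = \left(-132\right) \left(-14\right) = 1848$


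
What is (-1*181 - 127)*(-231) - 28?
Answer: 71120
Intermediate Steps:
(-1*181 - 127)*(-231) - 28 = (-181 - 127)*(-231) - 28 = -308*(-231) - 28 = 71148 - 28 = 71120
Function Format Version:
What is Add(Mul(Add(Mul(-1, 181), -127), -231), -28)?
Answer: 71120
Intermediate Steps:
Add(Mul(Add(Mul(-1, 181), -127), -231), -28) = Add(Mul(Add(-181, -127), -231), -28) = Add(Mul(-308, -231), -28) = Add(71148, -28) = 71120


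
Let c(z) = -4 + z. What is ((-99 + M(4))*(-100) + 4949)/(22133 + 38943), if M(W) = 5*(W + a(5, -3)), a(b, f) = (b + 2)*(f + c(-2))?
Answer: 44349/61076 ≈ 0.72613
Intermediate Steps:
a(b, f) = (-6 + f)*(2 + b) (a(b, f) = (b + 2)*(f + (-4 - 2)) = (2 + b)*(f - 6) = (2 + b)*(-6 + f) = (-6 + f)*(2 + b))
M(W) = -315 + 5*W (M(W) = 5*(W + (-12 - 6*5 + 2*(-3) + 5*(-3))) = 5*(W + (-12 - 30 - 6 - 15)) = 5*(W - 63) = 5*(-63 + W) = -315 + 5*W)
((-99 + M(4))*(-100) + 4949)/(22133 + 38943) = ((-99 + (-315 + 5*4))*(-100) + 4949)/(22133 + 38943) = ((-99 + (-315 + 20))*(-100) + 4949)/61076 = ((-99 - 295)*(-100) + 4949)*(1/61076) = (-394*(-100) + 4949)*(1/61076) = (39400 + 4949)*(1/61076) = 44349*(1/61076) = 44349/61076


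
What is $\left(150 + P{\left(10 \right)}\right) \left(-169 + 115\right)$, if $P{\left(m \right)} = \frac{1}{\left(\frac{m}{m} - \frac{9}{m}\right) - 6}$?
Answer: $- \frac{477360}{59} \approx -8090.8$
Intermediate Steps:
$P{\left(m \right)} = \frac{1}{-5 - \frac{9}{m}}$ ($P{\left(m \right)} = \frac{1}{\left(1 - \frac{9}{m}\right) - 6} = \frac{1}{-5 - \frac{9}{m}}$)
$\left(150 + P{\left(10 \right)}\right) \left(-169 + 115\right) = \left(150 - \frac{10}{9 + 5 \cdot 10}\right) \left(-169 + 115\right) = \left(150 - \frac{10}{9 + 50}\right) \left(-54\right) = \left(150 - \frac{10}{59}\right) \left(-54\right) = \frac{8840}{59} \left(-54\right) = - \frac{477360}{59}$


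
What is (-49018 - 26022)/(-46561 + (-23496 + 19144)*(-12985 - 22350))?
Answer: -75040/153731359 ≈ -0.00048812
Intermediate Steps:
(-49018 - 26022)/(-46561 + (-23496 + 19144)*(-12985 - 22350)) = -75040/(-46561 - 4352*(-35335)) = -75040/(-46561 + 153777920) = -75040/153731359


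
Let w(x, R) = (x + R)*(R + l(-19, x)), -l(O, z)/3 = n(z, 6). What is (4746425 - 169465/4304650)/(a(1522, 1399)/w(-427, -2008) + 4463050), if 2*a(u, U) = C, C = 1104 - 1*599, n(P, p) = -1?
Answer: 798009009541684459/750365620359870893 ≈ 1.0635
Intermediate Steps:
l(O, z) = 3 (l(O, z) = -3*(-1) = 3)
C = 505 (C = 1104 - 599 = 505)
w(x, R) = (3 + R)*(R + x) (w(x, R) = (x + R)*(R + 3) = (R + x)*(3 + R) = (3 + R)*(R + x))
a(u, U) = 505/2 (a(u, U) = (½)*505 = 505/2)
(4746425 - 169465/4304650)/(a(1522, 1399)/w(-427, -2008) + 4463050) = (4746425 - 169465/4304650)/(505/(2*((-2008)² + 3*(-2008) + 3*(-427) - 2008*(-427))) + 4463050) = (4746425 - 169465*1/4304650)/(505/(2*(4032064 - 6024 - 1281 + 857416)) + 4463050) = (4746425 - 33893/860930)/((505/2)/4882175 + 4463050) = 4086339641357/(860930*((505/2)*(1/4882175) + 4463050)) = 4086339641357/(860930*(101/1952870 + 4463050)) = 4086339641357/(860930*(8715756453601/1952870)) = (4086339641357/860930)*(1952870/8715756453601) = 798009009541684459/750365620359870893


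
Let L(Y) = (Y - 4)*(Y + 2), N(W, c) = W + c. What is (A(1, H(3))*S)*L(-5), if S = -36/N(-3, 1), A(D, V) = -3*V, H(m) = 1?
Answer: -1458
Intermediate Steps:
L(Y) = (-4 + Y)*(2 + Y)
S = 18 (S = -36/(-3 + 1) = -36/(-2) = -36*(-½) = 18)
(A(1, H(3))*S)*L(-5) = (-3*1*18)*(-8 + (-5)² - 2*(-5)) = (-3*18)*(-8 + 25 + 10) = -54*27 = -1458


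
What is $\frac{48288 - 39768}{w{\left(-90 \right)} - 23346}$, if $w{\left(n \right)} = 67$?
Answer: $- \frac{8520}{23279} \approx -0.36599$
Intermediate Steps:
$\frac{48288 - 39768}{w{\left(-90 \right)} - 23346} = \frac{48288 - 39768}{67 - 23346} = \frac{8520}{-23279} = 8520 \left(- \frac{1}{23279}\right) = - \frac{8520}{23279}$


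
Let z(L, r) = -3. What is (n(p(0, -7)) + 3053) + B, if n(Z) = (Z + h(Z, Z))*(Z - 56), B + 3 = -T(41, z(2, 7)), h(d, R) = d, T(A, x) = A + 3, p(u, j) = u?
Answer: 3006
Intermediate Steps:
T(A, x) = 3 + A
B = -47 (B = -3 - (3 + 41) = -3 - 1*44 = -3 - 44 = -47)
n(Z) = 2*Z*(-56 + Z) (n(Z) = (Z + Z)*(Z - 56) = (2*Z)*(-56 + Z) = 2*Z*(-56 + Z))
(n(p(0, -7)) + 3053) + B = (2*0*(-56 + 0) + 3053) - 47 = (2*0*(-56) + 3053) - 47 = (0 + 3053) - 47 = 3053 - 47 = 3006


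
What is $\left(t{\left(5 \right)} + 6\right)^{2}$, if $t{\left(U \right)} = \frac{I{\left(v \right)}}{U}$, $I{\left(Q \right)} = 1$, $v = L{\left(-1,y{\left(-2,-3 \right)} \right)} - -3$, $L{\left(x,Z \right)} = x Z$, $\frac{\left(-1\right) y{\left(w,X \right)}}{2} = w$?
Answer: $\frac{961}{25} \approx 38.44$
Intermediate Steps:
$y{\left(w,X \right)} = - 2 w$
$L{\left(x,Z \right)} = Z x$
$v = -1$ ($v = \left(-2\right) \left(-2\right) \left(-1\right) - -3 = 4 \left(-1\right) + 3 = -4 + 3 = -1$)
$t{\left(U \right)} = \frac{1}{U}$ ($t{\left(U \right)} = 1 \frac{1}{U} = \frac{1}{U}$)
$\left(t{\left(5 \right)} + 6\right)^{2} = \left(\frac{1}{5} + 6\right)^{2} = \left(\frac{31}{5}\right)^{2} = \frac{961}{25}$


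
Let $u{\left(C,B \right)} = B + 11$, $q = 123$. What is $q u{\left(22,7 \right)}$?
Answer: $2214$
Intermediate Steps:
$u{\left(C,B \right)} = 11 + B$
$q u{\left(22,7 \right)} = 123 \left(11 + 7\right) = 123 \cdot 18 = 2214$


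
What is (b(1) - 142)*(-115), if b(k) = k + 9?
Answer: 15180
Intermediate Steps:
b(k) = 9 + k
(b(1) - 142)*(-115) = ((9 + 1) - 142)*(-115) = (10 - 142)*(-115) = -132*(-115) = 15180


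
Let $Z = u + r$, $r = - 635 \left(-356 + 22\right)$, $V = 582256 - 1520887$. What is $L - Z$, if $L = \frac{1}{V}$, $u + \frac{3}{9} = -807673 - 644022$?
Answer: $\frac{387843997877}{312877} \approx 1.2396 \cdot 10^{6}$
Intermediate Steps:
$V = -938631$
$u = - \frac{4355086}{3}$ ($u = - \frac{1}{3} - 1451695 = - \frac{4355086}{3} \approx -1.4517 \cdot 10^{6}$)
$r = 212090$ ($r = \left(-635\right) \left(-334\right) = 212090$)
$Z = - \frac{3718816}{3}$ ($Z = - \frac{4355086}{3} + 212090 = - \frac{3718816}{3} \approx -1.2396 \cdot 10^{6}$)
$L = - \frac{1}{938631}$ ($L = \frac{1}{-938631} = - \frac{1}{938631} \approx -1.0654 \cdot 10^{-6}$)
$L - Z = - \frac{1}{938631} - - \frac{3718816}{3} = - \frac{1}{938631} + \frac{3718816}{3} = \frac{387843997877}{312877}$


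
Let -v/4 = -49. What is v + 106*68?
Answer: 7404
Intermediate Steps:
v = 196 (v = -4*(-49) = 196)
v + 106*68 = 196 + 106*68 = 196 + 7208 = 7404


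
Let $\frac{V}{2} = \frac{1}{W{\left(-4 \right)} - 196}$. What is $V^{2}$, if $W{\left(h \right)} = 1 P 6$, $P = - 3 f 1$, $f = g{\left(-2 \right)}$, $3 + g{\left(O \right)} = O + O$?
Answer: $\frac{1}{1225} \approx 0.00081633$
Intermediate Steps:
$g{\left(O \right)} = -3 + 2 O$ ($g{\left(O \right)} = -3 + \left(O + O\right) = -3 + 2 O$)
$f = -7$ ($f = -3 + 2 \left(-2\right) = -3 - 4 = -7$)
$P = 21$ ($P = \left(-3\right) \left(-7\right) 1 = 21 \cdot 1 = 21$)
$W{\left(h \right)} = 126$ ($W{\left(h \right)} = 1 \cdot 21 \cdot 6 = 21 \cdot 6 = 126$)
$V = - \frac{1}{35}$ ($V = \frac{2}{126 - 196} = \frac{2}{-70} = 2 \left(- \frac{1}{70}\right) = - \frac{1}{35} \approx -0.028571$)
$V^{2} = \left(- \frac{1}{35}\right)^{2} = \frac{1}{1225}$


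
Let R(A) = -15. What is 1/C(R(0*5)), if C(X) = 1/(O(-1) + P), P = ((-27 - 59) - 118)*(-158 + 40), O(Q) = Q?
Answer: 24071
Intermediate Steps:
P = 24072 (P = (-86 - 118)*(-118) = -204*(-118) = 24072)
C(X) = 1/24071 (C(X) = 1/(-1 + 24072) = 1/24071)
1/C(R(0*5)) = 1/(1/24071) = 24071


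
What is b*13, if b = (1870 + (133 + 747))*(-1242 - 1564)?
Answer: -100314500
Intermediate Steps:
b = -7716500 (b = (1870 + 880)*(-2806) = 2750*(-2806) = -7716500)
b*13 = -7716500*13 = -100314500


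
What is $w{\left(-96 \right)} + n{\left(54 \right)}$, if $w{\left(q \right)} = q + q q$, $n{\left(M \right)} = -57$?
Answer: $9063$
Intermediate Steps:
$w{\left(q \right)} = q + q^{2}$
$w{\left(-96 \right)} + n{\left(54 \right)} = - 96 \left(1 - 96\right) - 57 = \left(-96\right) \left(-95\right) - 57 = 9120 - 57 = 9063$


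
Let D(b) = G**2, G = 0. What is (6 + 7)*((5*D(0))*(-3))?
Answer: 0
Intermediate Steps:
D(b) = 0 (D(b) = 0**2 = 0)
(6 + 7)*((5*D(0))*(-3)) = (6 + 7)*((5*0)*(-3)) = 13*(0*(-3)) = 13*0 = 0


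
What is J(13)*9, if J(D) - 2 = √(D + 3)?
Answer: 54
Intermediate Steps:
J(D) = 2 + √(3 + D) (J(D) = 2 + √(D + 3) = 2 + √(3 + D))
J(13)*9 = (2 + √(3 + 13))*9 = (2 + √16)*9 = (2 + 4)*9 = 6*9 = 54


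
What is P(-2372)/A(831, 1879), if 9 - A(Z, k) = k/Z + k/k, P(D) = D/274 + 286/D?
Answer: -1185161397/774876658 ≈ -1.5295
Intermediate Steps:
P(D) = 286/D + D/274 (P(D) = D*(1/274) + 286/D = D/274 + 286/D = 286/D + D/274)
A(Z, k) = 8 - k/Z (A(Z, k) = 9 - (k/Z + k/k) = 9 - (k/Z + 1) = 9 - (1 + k/Z) = 9 + (-1 - k/Z) = 8 - k/Z)
P(-2372)/A(831, 1879) = (286/(-2372) + (1/274)*(-2372))/(8 - 1*1879/831) = (286*(-1/2372) - 1186/137)/(8 - 1*1879*1/831) = (-143/1186 - 1186/137)/(8 - 1879/831) = -1426187/(162482*4769/831) = -1426187/162482*831/4769 = -1185161397/774876658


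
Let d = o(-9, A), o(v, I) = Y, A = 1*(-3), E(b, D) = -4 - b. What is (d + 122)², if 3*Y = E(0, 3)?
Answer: 131044/9 ≈ 14560.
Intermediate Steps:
A = -3
Y = -4/3 (Y = (-4 - 1*0)/3 = (-4 + 0)/3 = (⅓)*(-4) = -4/3 ≈ -1.3333)
o(v, I) = -4/3
d = -4/3 ≈ -1.3333
(d + 122)² = (-4/3 + 122)² = (362/3)² = 131044/9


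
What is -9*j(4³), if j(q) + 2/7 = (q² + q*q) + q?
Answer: -520110/7 ≈ -74301.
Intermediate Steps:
j(q) = -2/7 + q + 2*q² (j(q) = -2/7 + ((q² + q*q) + q) = -2/7 + ((q² + q²) + q) = -2/7 + (2*q² + q) = -2/7 + (q + 2*q²) = -2/7 + q + 2*q²)
-9*j(4³) = -9*(-2/7 + 4³ + 2*(4³)²) = -9*(-2/7 + 64 + 2*64²) = -9*(-2/7 + 64 + 2*4096) = -9*(-2/7 + 64 + 8192) = -9*57790/7 = -520110/7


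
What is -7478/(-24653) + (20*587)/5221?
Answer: 328468858/128713313 ≈ 2.5519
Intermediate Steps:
-7478/(-24653) + (20*587)/5221 = -7478*(-1/24653) + 11740*(1/5221) = 7478/24653 + 11740/5221 = 328468858/128713313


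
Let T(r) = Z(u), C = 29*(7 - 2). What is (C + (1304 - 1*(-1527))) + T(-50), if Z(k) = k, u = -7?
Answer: 2969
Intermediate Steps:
C = 145 (C = 29*5 = 145)
T(r) = -7
(C + (1304 - 1*(-1527))) + T(-50) = (145 + (1304 - 1*(-1527))) - 7 = (145 + (1304 + 1527)) - 7 = (145 + 2831) - 7 = 2976 - 7 = 2969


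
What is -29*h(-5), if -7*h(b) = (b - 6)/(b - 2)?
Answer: 319/49 ≈ 6.5102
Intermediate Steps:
h(b) = -(-6 + b)/(7*(-2 + b)) (h(b) = -(b - 6)/(7*(b - 2)) = -(-6 + b)/(7*(-2 + b)))
-29*h(-5) = -29*(6 - 1*(-5))/(7*(-2 - 5)) = -29*(6 + 5)/(7*(-7)) = -29*(-1)*11/(7*7) = -29*(-11/49) = 319/49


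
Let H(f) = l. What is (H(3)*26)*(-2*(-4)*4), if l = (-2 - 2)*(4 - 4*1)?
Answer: 0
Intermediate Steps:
l = 0 (l = -4*(4 - 4) = -4*0 = 0)
H(f) = 0
(H(3)*26)*(-2*(-4)*4) = (0*26)*(-2*(-4)*4) = 0*(8*4) = 0*32 = 0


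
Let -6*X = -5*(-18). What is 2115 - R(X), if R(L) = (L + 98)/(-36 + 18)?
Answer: 38153/18 ≈ 2119.6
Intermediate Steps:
X = -15 (X = -(-5)*(-18)/6 = -⅙*90 = -15)
R(L) = -49/9 - L/18 (R(L) = (98 + L)/(-18) = (98 + L)*(-1/18) = -49/9 - L/18)
2115 - R(X) = 2115 - (-49/9 - 1/18*(-15)) = 2115 - (-49/9 + ⅚) = 2115 - 1*(-83/18) = 2115 + 83/18 = 38153/18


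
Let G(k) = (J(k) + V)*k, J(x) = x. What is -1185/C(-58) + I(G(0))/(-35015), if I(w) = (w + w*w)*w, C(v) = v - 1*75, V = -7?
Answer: 1185/133 ≈ 8.9098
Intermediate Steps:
C(v) = -75 + v (C(v) = v - 75 = -75 + v)
G(k) = k*(-7 + k) (G(k) = (k - 7)*k = (-7 + k)*k = k*(-7 + k))
I(w) = w*(w + w²) (I(w) = (w + w²)*w = w*(w + w²))
-1185/C(-58) + I(G(0))/(-35015) = -1185/(-75 - 58) + ((0*(-7 + 0))²*(1 + 0*(-7 + 0)))/(-35015) = -1185/(-133) + ((0*(-7))²*(1 + 0*(-7)))*(-1/35015) = -1185*(-1/133) + (0²*(1 + 0))*(-1/35015) = 1185/133 + (0*1)*(-1/35015) = 1185/133 + 0*(-1/35015) = 1185/133 + 0 = 1185/133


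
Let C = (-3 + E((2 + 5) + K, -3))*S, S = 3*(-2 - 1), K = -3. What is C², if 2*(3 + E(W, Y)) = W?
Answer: 1296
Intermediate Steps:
S = -9 (S = 3*(-3) = -9)
E(W, Y) = -3 + W/2
C = 36 (C = (-3 + (-3 + ((2 + 5) - 3)/2))*(-9) = (-3 + (-3 + (7 - 3)/2))*(-9) = (-3 + (-3 + (½)*4))*(-9) = (-3 + (-3 + 2))*(-9) = (-3 - 1)*(-9) = -4*(-9) = 36)
C² = 36² = 1296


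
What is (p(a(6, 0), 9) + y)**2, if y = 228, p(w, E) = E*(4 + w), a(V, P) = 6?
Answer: 101124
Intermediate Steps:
(p(a(6, 0), 9) + y)**2 = (9*(4 + 6) + 228)**2 = (9*10 + 228)**2 = (90 + 228)**2 = 318**2 = 101124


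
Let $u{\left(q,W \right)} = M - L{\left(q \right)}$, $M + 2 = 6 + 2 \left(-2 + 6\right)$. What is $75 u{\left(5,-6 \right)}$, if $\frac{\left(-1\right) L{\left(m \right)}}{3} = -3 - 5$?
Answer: $-900$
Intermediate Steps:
$L{\left(m \right)} = 24$ ($L{\left(m \right)} = - 3 \left(-3 - 5\right) = \left(-3\right) \left(-8\right) = 24$)
$M = 12$ ($M = -2 + \left(6 + 2 \left(-2 + 6\right)\right) = -2 + \left(6 + 2 \cdot 4\right) = -2 + \left(6 + 8\right) = -2 + 14 = 12$)
$u{\left(q,W \right)} = -12$ ($u{\left(q,W \right)} = 12 - 24 = -12$)
$75 u{\left(5,-6 \right)} = 75 \left(-12\right) = -900$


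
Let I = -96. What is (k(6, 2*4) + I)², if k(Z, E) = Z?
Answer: 8100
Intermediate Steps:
(k(6, 2*4) + I)² = (6 - 96)² = (-90)² = 8100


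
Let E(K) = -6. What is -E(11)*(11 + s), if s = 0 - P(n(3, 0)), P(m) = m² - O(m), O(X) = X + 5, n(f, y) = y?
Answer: 96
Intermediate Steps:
O(X) = 5 + X
P(m) = -5 + m² - m (P(m) = m² - (5 + m) = m² + (-5 - m) = -5 + m² - m)
s = 5 (s = 0 - (-5 + 0² - 1*0) = 0 - (-5 + 0 + 0) = 0 - 1*(-5) = 0 + 5 = 5)
-E(11)*(11 + s) = -(-6)*(11 + 5) = -(-6)*16 = -1*(-96) = 96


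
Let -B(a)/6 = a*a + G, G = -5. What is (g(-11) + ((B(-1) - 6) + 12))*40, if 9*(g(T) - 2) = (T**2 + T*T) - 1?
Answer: 21160/9 ≈ 2351.1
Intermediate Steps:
B(a) = 30 - 6*a**2 (B(a) = -6*(a*a - 5) = -6*(a**2 - 5) = -6*(-5 + a**2) = 30 - 6*a**2)
g(T) = 17/9 + 2*T**2/9 (g(T) = 2 + ((T**2 + T*T) - 1)/9 = 2 + ((T**2 + T**2) - 1)/9 = 2 + (2*T**2 - 1)/9 = 2 + (-1 + 2*T**2)/9 = 2 + (-1/9 + 2*T**2/9) = 17/9 + 2*T**2/9)
(g(-11) + ((B(-1) - 6) + 12))*40 = ((17/9 + (2/9)*(-11)**2) + (((30 - 6*(-1)**2) - 6) + 12))*40 = ((17/9 + (2/9)*121) + (((30 - 6*1) - 6) + 12))*40 = ((17/9 + 242/9) + (((30 - 6) - 6) + 12))*40 = (259/9 + ((24 - 6) + 12))*40 = (259/9 + (18 + 12))*40 = (259/9 + 30)*40 = (529/9)*40 = 21160/9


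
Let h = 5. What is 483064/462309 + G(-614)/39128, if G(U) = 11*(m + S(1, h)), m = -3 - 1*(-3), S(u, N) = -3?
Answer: 258713315/247797624 ≈ 1.0441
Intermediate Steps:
m = 0 (m = -3 + 3 = 0)
G(U) = -33 (G(U) = 11*(0 - 3) = 11*(-3) = -33)
483064/462309 + G(-614)/39128 = 483064/462309 - 33/39128 = 258713315/247797624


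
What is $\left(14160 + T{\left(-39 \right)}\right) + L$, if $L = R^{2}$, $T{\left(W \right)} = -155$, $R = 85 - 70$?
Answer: $14230$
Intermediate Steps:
$R = 15$
$L = 225$ ($L = 15^{2} = 225$)
$\left(14160 + T{\left(-39 \right)}\right) + L = \left(14160 - 155\right) + 225 = 14005 + 225 = 14230$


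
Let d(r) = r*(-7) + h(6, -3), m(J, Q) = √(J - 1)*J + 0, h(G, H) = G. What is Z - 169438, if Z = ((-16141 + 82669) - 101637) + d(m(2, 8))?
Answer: -204555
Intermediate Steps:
m(J, Q) = J*√(-1 + J) (m(J, Q) = √(-1 + J)*J + 0 = J*√(-1 + J) + 0 = J*√(-1 + J))
d(r) = 6 - 7*r (d(r) = r*(-7) + 6 = -7*r + 6 = 6 - 7*r)
Z = -35117 (Z = ((-16141 + 82669) - 101637) + (6 - 14*√(-1 + 2)) = (66528 - 101637) + (6 - 14*√1) = -35109 + (6 - 14) = -35109 - 8 = -35117)
Z - 169438 = -35117 - 169438 = -204555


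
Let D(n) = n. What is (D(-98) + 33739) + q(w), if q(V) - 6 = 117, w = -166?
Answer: 33764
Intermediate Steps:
q(V) = 123 (q(V) = 6 + 117 = 123)
(D(-98) + 33739) + q(w) = (-98 + 33739) + 123 = 33641 + 123 = 33764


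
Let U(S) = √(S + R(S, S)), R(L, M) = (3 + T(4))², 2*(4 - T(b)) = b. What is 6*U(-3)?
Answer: 6*√22 ≈ 28.142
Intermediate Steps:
T(b) = 4 - b/2
R(L, M) = 25 (R(L, M) = (3 + (4 - ½*4))² = (3 + (4 - 2))² = (3 + 2)² = 5² = 25)
U(S) = √(25 + S) (U(S) = √(S + 25) = √(25 + S))
6*U(-3) = 6*√(25 - 3) = 6*√22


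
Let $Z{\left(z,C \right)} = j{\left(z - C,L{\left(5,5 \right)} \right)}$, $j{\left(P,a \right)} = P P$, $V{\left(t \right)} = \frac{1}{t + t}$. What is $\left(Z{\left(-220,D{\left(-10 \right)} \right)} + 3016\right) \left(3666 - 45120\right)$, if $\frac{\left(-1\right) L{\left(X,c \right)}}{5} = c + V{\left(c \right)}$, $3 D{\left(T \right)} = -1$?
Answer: $-2125323550$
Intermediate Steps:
$D{\left(T \right)} = - \frac{1}{3}$ ($D{\left(T \right)} = \frac{1}{3} \left(-1\right) = - \frac{1}{3}$)
$V{\left(t \right)} = \frac{1}{2 t}$
$L{\left(X,c \right)} = - 5 c - \frac{5}{2 c}$ ($L{\left(X,c \right)} = - 5 \left(c + \frac{1}{2 c}\right) = - 5 c - \frac{5}{2 c}$)
$j{\left(P,a \right)} = P^{2}$
$Z{\left(z,C \right)} = \left(z - C\right)^{2}$
$\left(Z{\left(-220,D{\left(-10 \right)} \right)} + 3016\right) \left(3666 - 45120\right) = \left(\left(- \frac{1}{3} - -220\right)^{2} + 3016\right) \left(3666 - 45120\right) = \left(\left(- \frac{1}{3} + 220\right)^{2} + 3016\right) \left(-41454\right) = \left(\left(\frac{659}{3}\right)^{2} + 3016\right) \left(-41454\right) = \left(\frac{434281}{9} + 3016\right) \left(-41454\right) = \frac{461425}{9} \left(-41454\right) = -2125323550$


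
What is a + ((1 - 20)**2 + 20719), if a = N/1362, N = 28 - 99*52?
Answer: 14352920/681 ≈ 21076.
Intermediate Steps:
N = -5120 (N = 28 - 5148 = -5120)
a = -2560/681 (a = -5120/1362 = -5120*1/1362 = -2560/681 ≈ -3.7592)
a + ((1 - 20)**2 + 20719) = -2560/681 + ((1 - 20)**2 + 20719) = -2560/681 + ((-19)**2 + 20719) = -2560/681 + (361 + 20719) = -2560/681 + 21080 = 14352920/681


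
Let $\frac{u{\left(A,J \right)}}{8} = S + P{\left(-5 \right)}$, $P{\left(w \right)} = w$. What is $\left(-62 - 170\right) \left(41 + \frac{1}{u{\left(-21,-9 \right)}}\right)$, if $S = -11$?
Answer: $- \frac{152163}{16} \approx -9510.2$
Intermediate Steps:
$u{\left(A,J \right)} = -128$ ($u{\left(A,J \right)} = 8 \left(-11 - 5\right) = 8 \left(-16\right) = -128$)
$\left(-62 - 170\right) \left(41 + \frac{1}{u{\left(-21,-9 \right)}}\right) = \left(-62 - 170\right) \left(41 + \frac{1}{-128}\right) = - 232 \left(41 - \frac{1}{128}\right) = \left(-232\right) \frac{5247}{128} = - \frac{152163}{16}$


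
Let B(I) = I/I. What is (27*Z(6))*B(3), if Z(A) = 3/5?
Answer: 81/5 ≈ 16.200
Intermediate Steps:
Z(A) = ⅗ (Z(A) = 3*(⅕) = ⅗)
B(I) = 1
(27*Z(6))*B(3) = (27*(⅗))*1 = (81/5)*1 = 81/5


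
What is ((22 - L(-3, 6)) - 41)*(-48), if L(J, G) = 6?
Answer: 1200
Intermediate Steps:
((22 - L(-3, 6)) - 41)*(-48) = ((22 - 1*6) - 41)*(-48) = ((22 - 6) - 41)*(-48) = (16 - 41)*(-48) = -25*(-48) = 1200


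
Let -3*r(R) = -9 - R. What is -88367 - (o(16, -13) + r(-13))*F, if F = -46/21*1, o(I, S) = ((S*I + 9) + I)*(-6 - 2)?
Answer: -5365273/63 ≈ -85163.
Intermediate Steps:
o(I, S) = -72 - 8*I - 8*I*S (o(I, S) = ((I*S + 9) + I)*(-8) = ((9 + I*S) + I)*(-8) = (9 + I + I*S)*(-8) = -72 - 8*I - 8*I*S)
r(R) = 3 + R/3 (r(R) = -(-9 - R)/3 = 3 + R/3)
F = -46/21 (F = -46*1/21*1 = -46/21*1 = -46/21 ≈ -2.1905)
-88367 - (o(16, -13) + r(-13))*F = -88367 - ((-72 - 8*16 - 8*16*(-13)) + (3 + (⅓)*(-13)))*(-46)/21 = -88367 - ((-72 - 128 + 1664) + (3 - 13/3))*(-46)/21 = -88367 - (1464 - 4/3)*(-46)/21 = -88367 - 4388*(-46)/(3*21) = -88367 - 1*(-201848/63) = -88367 + 201848/63 = -5365273/63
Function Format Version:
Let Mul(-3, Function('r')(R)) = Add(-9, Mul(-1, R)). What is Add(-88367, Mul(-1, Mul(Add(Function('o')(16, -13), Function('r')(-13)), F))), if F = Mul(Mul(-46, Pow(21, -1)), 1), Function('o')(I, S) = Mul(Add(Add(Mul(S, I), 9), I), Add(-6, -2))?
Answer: Rational(-5365273, 63) ≈ -85163.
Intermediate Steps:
Function('o')(I, S) = Add(-72, Mul(-8, I), Mul(-8, I, S)) (Function('o')(I, S) = Mul(Add(Add(Mul(I, S), 9), I), -8) = Mul(Add(Add(9, Mul(I, S)), I), -8) = Mul(Add(9, I, Mul(I, S)), -8) = Add(-72, Mul(-8, I), Mul(-8, I, S)))
Function('r')(R) = Add(3, Mul(Rational(1, 3), R)) (Function('r')(R) = Mul(Rational(-1, 3), Add(-9, Mul(-1, R))) = Add(3, Mul(Rational(1, 3), R)))
F = Rational(-46, 21) (F = Mul(Mul(-46, Rational(1, 21)), 1) = Mul(Rational(-46, 21), 1) = Rational(-46, 21) ≈ -2.1905)
Add(-88367, Mul(-1, Mul(Add(Function('o')(16, -13), Function('r')(-13)), F))) = Add(-88367, Mul(-1, Mul(Add(Add(-72, Mul(-8, 16), Mul(-8, 16, -13)), Add(3, Mul(Rational(1, 3), -13))), Rational(-46, 21)))) = Add(-88367, Mul(-1, Mul(Add(Add(-72, -128, 1664), Add(3, Rational(-13, 3))), Rational(-46, 21)))) = Add(-88367, Mul(-1, Mul(Add(1464, Rational(-4, 3)), Rational(-46, 21)))) = Add(-88367, Mul(-1, Mul(Rational(4388, 3), Rational(-46, 21)))) = Add(-88367, Mul(-1, Rational(-201848, 63))) = Add(-88367, Rational(201848, 63)) = Rational(-5365273, 63)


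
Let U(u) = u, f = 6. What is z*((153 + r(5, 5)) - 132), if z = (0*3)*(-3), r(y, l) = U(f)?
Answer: 0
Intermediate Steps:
r(y, l) = 6
z = 0 (z = 0*(-3) = 0)
z*((153 + r(5, 5)) - 132) = 0*((153 + 6) - 132) = 0*(159 - 132) = 0*27 = 0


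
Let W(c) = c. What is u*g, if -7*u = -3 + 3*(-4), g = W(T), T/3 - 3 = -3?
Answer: 0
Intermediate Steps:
T = 0 (T = 9 + 3*(-3) = 9 - 9 = 0)
g = 0
u = 15/7 (u = -(-3 + 3*(-4))/7 = -(-3 - 12)/7 = -1/7*(-15) = 15/7 ≈ 2.1429)
u*g = (15/7)*0 = 0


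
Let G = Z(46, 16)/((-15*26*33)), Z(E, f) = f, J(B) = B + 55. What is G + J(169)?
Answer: 1441432/6435 ≈ 224.00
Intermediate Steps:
J(B) = 55 + B
G = -8/6435 (G = 16/((-15*26*33)) = 16/((-390*33)) = 16/(-12870) = 16*(-1/12870) = -8/6435 ≈ -0.0012432)
G + J(169) = -8/6435 + (55 + 169) = -8/6435 + 224 = 1441432/6435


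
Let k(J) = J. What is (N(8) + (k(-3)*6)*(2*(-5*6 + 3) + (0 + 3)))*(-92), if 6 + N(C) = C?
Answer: -84640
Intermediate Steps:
N(C) = -6 + C
(N(8) + (k(-3)*6)*(2*(-5*6 + 3) + (0 + 3)))*(-92) = ((-6 + 8) + (-3*6)*(2*(-5*6 + 3) + (0 + 3)))*(-92) = (2 - 18*(2*(-30 + 3) + 3))*(-92) = (2 - 18*(2*(-27) + 3))*(-92) = (2 - 18*(-54 + 3))*(-92) = (2 - 18*(-51))*(-92) = (2 + 918)*(-92) = 920*(-92) = -84640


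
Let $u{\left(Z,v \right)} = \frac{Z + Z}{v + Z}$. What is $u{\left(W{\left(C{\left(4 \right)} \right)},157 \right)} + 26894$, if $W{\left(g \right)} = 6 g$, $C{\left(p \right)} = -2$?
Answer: $\frac{3899606}{145} \approx 26894.0$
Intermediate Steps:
$u{\left(Z,v \right)} = \frac{2 Z}{Z + v}$
$u{\left(W{\left(C{\left(4 \right)} \right)},157 \right)} + 26894 = \frac{2 \cdot 6 \left(-2\right)}{6 \left(-2\right) + 157} + 26894 = 2 \left(-12\right) \frac{1}{-12 + 157} + 26894 = 2 \left(-12\right) \frac{1}{145} + 26894 = - \frac{24}{145} + 26894 = \frac{3899606}{145}$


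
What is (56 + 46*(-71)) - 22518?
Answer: -25728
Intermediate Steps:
(56 + 46*(-71)) - 22518 = (56 - 3266) - 22518 = -3210 - 22518 = -25728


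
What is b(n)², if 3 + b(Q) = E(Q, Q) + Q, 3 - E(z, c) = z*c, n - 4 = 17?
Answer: 176400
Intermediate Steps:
n = 21 (n = 4 + 17 = 21)
E(z, c) = 3 - c*z (E(z, c) = 3 - z*c = 3 - c*z)
b(Q) = Q - Q² (b(Q) = -3 + ((3 - Q*Q) + Q) = -3 + ((3 - Q²) + Q) = -3 + (3 + Q - Q²) = Q - Q²)
b(n)² = (21*(1 - 1*21))² = (21*(1 - 21))² = (21*(-20))² = (-420)² = 176400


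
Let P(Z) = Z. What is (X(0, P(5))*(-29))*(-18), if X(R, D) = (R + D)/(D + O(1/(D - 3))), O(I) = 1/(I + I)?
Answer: 435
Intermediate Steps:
O(I) = 1/(2*I)
X(R, D) = (D + R)/(-3/2 + 3*D/2) (X(R, D) = (R + D)/(D + 1/(2*(1/(D - 3)))) = (D + R)/(D + 1/(2*(1/(-3 + D)))) = (D + R)/(D + (-3 + D)/2) = (D + R)/(D + (-3/2 + D/2)) = (D + R)/(-3/2 + 3*D/2))
(X(0, P(5))*(-29))*(-18) = ((2*(5 + 0)/(3*(-1 + 5)))*(-29))*(-18) = (((⅔)*5/4)*(-29))*(-18) = (((⅔)*(¼)*5)*(-29))*(-18) = ((⅚)*(-29))*(-18) = -145/6*(-18) = 435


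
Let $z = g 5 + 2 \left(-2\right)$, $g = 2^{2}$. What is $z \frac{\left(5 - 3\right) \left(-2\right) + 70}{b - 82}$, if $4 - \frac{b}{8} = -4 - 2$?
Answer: $-528$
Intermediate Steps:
$b = 80$ ($b = 32 - 8 \left(-4 - 2\right) = 32 - -48 = 32 + 48 = 80$)
$g = 4$
$z = 16$ ($z = 4 \cdot 5 + 2 \left(-2\right) = 20 - 4 = 16$)
$z \frac{\left(5 - 3\right) \left(-2\right) + 70}{b - 82} = 16 \frac{\left(5 - 3\right) \left(-2\right) + 70}{80 - 82} = 16 \frac{2 \left(-2\right) + 70}{-2} = 16 \left(-4 + 70\right) \left(- \frac{1}{2}\right) = 16 \cdot 66 \left(- \frac{1}{2}\right) = 16 \left(-33\right) = -528$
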